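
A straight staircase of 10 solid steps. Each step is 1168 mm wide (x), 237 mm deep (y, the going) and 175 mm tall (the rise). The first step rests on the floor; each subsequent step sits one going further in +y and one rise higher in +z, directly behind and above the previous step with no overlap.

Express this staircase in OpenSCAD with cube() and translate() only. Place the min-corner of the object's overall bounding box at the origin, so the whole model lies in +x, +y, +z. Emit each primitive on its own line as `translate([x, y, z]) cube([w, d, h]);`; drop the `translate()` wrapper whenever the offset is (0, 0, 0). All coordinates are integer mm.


cube([1168, 237, 175]);
translate([0, 237, 175]) cube([1168, 237, 175]);
translate([0, 474, 350]) cube([1168, 237, 175]);
translate([0, 711, 525]) cube([1168, 237, 175]);
translate([0, 948, 700]) cube([1168, 237, 175]);
translate([0, 1185, 875]) cube([1168, 237, 175]);
translate([0, 1422, 1050]) cube([1168, 237, 175]);
translate([0, 1659, 1225]) cube([1168, 237, 175]);
translate([0, 1896, 1400]) cube([1168, 237, 175]);
translate([0, 2133, 1575]) cube([1168, 237, 175]);


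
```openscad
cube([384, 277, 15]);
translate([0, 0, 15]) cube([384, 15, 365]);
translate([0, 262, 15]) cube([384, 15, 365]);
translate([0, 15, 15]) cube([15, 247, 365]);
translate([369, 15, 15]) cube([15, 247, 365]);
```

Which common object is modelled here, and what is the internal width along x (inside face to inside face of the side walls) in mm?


An open box. The internal width is 354 mm.

A 384×277 base slab with four walls standing on it — an open box. The base is 384 mm wide and the walls are 15 mm thick, so the internal width is 384 − 2 × 15 = 354 mm.


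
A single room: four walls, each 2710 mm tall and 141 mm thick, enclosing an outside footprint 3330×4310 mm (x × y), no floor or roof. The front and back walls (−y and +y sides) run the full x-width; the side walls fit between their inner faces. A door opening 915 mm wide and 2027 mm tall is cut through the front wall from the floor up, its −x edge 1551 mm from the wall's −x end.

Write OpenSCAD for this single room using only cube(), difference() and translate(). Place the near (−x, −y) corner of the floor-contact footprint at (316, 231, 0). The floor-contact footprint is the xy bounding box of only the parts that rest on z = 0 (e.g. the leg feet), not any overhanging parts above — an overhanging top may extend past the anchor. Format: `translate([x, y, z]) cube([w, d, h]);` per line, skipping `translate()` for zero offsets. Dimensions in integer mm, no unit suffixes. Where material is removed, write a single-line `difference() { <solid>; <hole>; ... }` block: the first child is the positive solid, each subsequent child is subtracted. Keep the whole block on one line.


difference() { translate([316, 231, 0]) cube([3330, 141, 2710]); translate([1867, 231, 0]) cube([915, 141, 2027]); }
translate([316, 4400, 0]) cube([3330, 141, 2710]);
translate([316, 372, 0]) cube([141, 4028, 2710]);
translate([3505, 372, 0]) cube([141, 4028, 2710]);


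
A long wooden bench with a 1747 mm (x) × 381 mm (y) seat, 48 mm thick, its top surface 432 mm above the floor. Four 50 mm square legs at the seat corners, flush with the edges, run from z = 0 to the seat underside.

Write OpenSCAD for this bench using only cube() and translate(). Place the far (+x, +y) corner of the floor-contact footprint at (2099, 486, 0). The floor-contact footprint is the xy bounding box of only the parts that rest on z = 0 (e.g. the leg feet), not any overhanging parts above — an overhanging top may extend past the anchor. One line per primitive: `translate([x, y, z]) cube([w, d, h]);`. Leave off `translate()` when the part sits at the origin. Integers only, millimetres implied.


translate([352, 105, 384]) cube([1747, 381, 48]);
translate([352, 105, 0]) cube([50, 50, 384]);
translate([352, 436, 0]) cube([50, 50, 384]);
translate([2049, 105, 0]) cube([50, 50, 384]);
translate([2049, 436, 0]) cube([50, 50, 384]);


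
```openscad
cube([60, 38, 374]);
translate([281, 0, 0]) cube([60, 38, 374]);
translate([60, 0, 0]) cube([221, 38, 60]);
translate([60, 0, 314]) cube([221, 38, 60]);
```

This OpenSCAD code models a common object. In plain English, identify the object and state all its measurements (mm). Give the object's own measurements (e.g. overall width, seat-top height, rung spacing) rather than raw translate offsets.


A rectangular picture frame lying in the x–z plane (depth along y). The opening is 221 mm wide (x) by 254 mm tall (z), surrounded by a border 60 mm wide on all four sides. The frame is 38 mm deep and is made of two full-height vertical stiles with two horizontal rails fitted between them.


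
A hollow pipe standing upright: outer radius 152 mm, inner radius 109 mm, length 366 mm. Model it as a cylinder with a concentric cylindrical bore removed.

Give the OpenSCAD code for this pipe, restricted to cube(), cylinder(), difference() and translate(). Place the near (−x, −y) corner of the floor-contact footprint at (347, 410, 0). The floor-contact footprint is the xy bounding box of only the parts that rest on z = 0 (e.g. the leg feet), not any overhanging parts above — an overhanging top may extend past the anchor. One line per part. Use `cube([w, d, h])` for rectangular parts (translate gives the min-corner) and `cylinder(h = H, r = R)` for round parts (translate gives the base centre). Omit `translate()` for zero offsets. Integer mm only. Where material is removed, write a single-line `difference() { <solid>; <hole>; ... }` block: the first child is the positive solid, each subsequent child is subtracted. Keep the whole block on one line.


difference() { translate([499, 562, 0]) cylinder(h = 366, r = 152); translate([499, 562, 0]) cylinder(h = 366, r = 109); }


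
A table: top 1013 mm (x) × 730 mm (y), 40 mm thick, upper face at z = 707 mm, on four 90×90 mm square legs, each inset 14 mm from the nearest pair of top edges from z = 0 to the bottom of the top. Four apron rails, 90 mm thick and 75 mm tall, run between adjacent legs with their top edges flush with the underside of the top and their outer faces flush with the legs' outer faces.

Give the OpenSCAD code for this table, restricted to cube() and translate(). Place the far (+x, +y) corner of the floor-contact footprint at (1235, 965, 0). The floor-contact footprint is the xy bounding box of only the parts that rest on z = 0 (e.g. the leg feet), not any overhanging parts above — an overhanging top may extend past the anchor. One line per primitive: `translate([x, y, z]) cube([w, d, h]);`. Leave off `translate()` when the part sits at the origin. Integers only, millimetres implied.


// leg_h = 707 - 40 = 667
// apron z = 667 - 75 = 592
translate([236, 249, 667]) cube([1013, 730, 40]);
translate([250, 263, 0]) cube([90, 90, 667]);
translate([1145, 263, 0]) cube([90, 90, 667]);
translate([250, 875, 0]) cube([90, 90, 667]);
translate([1145, 875, 0]) cube([90, 90, 667]);
translate([340, 263, 592]) cube([805, 90, 75]);
translate([340, 875, 592]) cube([805, 90, 75]);
translate([250, 353, 592]) cube([90, 522, 75]);
translate([1145, 353, 592]) cube([90, 522, 75]);


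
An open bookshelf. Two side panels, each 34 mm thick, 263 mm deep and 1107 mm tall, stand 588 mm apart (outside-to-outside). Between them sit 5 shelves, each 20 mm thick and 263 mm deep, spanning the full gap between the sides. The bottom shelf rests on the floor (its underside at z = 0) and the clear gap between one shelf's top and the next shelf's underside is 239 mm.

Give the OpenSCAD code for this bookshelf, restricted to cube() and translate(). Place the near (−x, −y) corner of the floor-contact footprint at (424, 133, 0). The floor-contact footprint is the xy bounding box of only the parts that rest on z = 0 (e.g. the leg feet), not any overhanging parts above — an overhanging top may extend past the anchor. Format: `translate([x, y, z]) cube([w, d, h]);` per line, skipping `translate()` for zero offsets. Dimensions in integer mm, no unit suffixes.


translate([424, 133, 0]) cube([34, 263, 1107]);
translate([978, 133, 0]) cube([34, 263, 1107]);
translate([458, 133, 0]) cube([520, 263, 20]);
translate([458, 133, 259]) cube([520, 263, 20]);
translate([458, 133, 518]) cube([520, 263, 20]);
translate([458, 133, 777]) cube([520, 263, 20]);
translate([458, 133, 1036]) cube([520, 263, 20]);


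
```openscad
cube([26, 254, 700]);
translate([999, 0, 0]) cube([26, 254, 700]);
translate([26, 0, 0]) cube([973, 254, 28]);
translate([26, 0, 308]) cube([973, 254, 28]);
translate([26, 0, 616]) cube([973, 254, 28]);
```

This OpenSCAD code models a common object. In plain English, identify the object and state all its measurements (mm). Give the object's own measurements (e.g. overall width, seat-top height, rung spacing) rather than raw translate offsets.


An open bookshelf. Two side panels, each 26 mm thick, 254 mm deep and 700 mm tall, stand 1025 mm apart (outside-to-outside). Between them sit 3 shelves, each 28 mm thick and 254 mm deep, spanning the full gap between the sides. The bottom shelf rests on the floor (its underside at z = 0) and the clear gap between one shelf's top and the next shelf's underside is 280 mm.


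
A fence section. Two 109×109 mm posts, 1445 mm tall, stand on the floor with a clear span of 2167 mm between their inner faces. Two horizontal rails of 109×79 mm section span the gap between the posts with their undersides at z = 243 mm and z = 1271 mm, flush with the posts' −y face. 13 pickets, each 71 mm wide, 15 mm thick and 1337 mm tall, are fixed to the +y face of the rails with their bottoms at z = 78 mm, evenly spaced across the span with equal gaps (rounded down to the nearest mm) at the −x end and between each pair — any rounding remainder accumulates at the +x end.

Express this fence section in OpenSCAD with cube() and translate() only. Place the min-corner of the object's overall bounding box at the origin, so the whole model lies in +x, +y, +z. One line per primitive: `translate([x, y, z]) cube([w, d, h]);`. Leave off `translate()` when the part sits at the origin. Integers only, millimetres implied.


cube([109, 109, 1445]);
translate([2276, 0, 0]) cube([109, 109, 1445]);
translate([109, 0, 243]) cube([2167, 109, 79]);
translate([109, 0, 1271]) cube([2167, 109, 79]);
translate([197, 109, 78]) cube([71, 15, 1337]);
translate([356, 109, 78]) cube([71, 15, 1337]);
translate([515, 109, 78]) cube([71, 15, 1337]);
translate([674, 109, 78]) cube([71, 15, 1337]);
translate([833, 109, 78]) cube([71, 15, 1337]);
translate([992, 109, 78]) cube([71, 15, 1337]);
translate([1151, 109, 78]) cube([71, 15, 1337]);
translate([1310, 109, 78]) cube([71, 15, 1337]);
translate([1469, 109, 78]) cube([71, 15, 1337]);
translate([1628, 109, 78]) cube([71, 15, 1337]);
translate([1787, 109, 78]) cube([71, 15, 1337]);
translate([1946, 109, 78]) cube([71, 15, 1337]);
translate([2105, 109, 78]) cube([71, 15, 1337]);


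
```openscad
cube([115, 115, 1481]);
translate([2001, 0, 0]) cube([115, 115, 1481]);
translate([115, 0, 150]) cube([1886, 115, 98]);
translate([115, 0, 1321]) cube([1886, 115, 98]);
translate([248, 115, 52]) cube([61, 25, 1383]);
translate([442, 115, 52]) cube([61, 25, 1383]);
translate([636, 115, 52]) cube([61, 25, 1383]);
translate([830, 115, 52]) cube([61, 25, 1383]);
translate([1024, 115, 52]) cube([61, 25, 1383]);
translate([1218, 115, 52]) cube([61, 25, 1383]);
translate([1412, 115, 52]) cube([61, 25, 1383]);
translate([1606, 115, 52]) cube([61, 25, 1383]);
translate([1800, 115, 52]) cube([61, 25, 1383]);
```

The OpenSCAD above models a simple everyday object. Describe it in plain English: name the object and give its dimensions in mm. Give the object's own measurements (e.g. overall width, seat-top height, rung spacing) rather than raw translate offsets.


A fence section. Two 115×115 mm posts, 1481 mm tall, stand on the floor with a clear span of 1886 mm between their inner faces. Two horizontal rails of 115×98 mm section span the gap between the posts with their undersides at z = 150 mm and z = 1321 mm, flush with the posts' −y face. 9 pickets, each 61 mm wide, 25 mm thick and 1383 mm tall, are fixed to the +y face of the rails with their bottoms at z = 52 mm, spaced across the span with a 133 mm gap after the −x post and between neighbouring pickets, with 140 mm left before the +x post.


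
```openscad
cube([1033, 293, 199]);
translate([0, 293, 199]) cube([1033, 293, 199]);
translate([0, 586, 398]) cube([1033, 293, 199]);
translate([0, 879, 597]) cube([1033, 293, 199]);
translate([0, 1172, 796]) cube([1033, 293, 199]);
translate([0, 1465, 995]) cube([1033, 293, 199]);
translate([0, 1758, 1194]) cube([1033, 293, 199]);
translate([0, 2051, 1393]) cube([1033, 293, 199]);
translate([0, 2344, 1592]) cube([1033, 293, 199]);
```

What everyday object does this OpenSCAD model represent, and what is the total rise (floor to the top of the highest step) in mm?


A staircase. The total rise is 1791 mm.

9 identical blocks, each offset up and back from the previous — a staircase. Each step is 199 mm tall and there are 9 of them, so the total rise is 9 × 199 = 1791 mm.


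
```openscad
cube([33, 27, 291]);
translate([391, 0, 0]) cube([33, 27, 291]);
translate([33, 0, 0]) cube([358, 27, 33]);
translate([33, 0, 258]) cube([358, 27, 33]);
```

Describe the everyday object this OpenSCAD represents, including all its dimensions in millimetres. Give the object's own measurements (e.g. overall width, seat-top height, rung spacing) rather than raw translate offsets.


A rectangular picture frame lying in the x–z plane (depth along y). The opening is 358 mm wide (x) by 225 mm tall (z), surrounded by a border 33 mm wide on all four sides. The frame is 27 mm deep and is made of two full-height vertical stiles with two horizontal rails fitted between them.


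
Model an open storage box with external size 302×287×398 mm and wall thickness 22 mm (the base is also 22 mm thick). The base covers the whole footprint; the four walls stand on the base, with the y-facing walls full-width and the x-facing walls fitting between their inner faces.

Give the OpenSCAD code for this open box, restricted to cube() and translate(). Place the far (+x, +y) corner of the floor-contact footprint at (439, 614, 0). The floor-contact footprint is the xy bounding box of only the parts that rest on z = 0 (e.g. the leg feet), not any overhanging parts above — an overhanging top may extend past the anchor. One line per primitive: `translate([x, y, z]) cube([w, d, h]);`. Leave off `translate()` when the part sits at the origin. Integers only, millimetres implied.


translate([137, 327, 0]) cube([302, 287, 22]);
translate([137, 327, 22]) cube([302, 22, 376]);
translate([137, 592, 22]) cube([302, 22, 376]);
translate([137, 349, 22]) cube([22, 243, 376]);
translate([417, 349, 22]) cube([22, 243, 376]);


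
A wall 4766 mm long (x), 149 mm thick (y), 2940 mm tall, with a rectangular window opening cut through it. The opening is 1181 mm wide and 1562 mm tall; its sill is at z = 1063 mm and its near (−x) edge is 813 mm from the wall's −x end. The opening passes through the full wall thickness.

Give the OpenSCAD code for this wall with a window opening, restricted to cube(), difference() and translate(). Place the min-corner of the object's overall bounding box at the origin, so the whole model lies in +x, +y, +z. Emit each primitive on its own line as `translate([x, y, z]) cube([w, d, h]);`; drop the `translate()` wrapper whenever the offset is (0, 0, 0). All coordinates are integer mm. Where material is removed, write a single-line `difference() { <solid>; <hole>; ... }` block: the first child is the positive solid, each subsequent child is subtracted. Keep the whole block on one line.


difference() { cube([4766, 149, 2940]); translate([813, 0, 1063]) cube([1181, 149, 1562]); }


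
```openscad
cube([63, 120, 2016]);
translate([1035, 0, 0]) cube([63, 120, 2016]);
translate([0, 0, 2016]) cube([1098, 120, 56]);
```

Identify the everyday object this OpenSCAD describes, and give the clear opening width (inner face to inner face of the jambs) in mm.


A door frame. The clear opening width is 972 mm.

Two 2016 mm tall posts with a header on top — a door frame. The left jamb is 63 mm wide at x = 0; the right jamb starts at x = 1035. The clear opening is 1035 − 63 = 972 mm.


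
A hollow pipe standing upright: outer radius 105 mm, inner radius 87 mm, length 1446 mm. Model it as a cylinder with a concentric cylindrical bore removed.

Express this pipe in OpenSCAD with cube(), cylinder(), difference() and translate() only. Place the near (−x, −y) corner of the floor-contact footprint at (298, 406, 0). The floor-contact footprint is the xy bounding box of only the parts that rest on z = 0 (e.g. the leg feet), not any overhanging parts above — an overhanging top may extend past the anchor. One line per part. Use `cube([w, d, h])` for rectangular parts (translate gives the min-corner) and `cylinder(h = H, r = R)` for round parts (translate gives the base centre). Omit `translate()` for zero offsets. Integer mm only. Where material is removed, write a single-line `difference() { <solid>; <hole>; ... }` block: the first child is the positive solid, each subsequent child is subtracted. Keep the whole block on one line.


difference() { translate([403, 511, 0]) cylinder(h = 1446, r = 105); translate([403, 511, 0]) cylinder(h = 1446, r = 87); }


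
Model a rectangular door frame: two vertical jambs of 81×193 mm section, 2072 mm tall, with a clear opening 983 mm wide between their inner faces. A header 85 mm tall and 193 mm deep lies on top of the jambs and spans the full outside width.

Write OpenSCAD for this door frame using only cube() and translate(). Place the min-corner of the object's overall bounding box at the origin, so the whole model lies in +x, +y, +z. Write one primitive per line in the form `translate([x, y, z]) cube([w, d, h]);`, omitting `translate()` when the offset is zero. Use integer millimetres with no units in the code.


cube([81, 193, 2072]);
translate([1064, 0, 0]) cube([81, 193, 2072]);
translate([0, 0, 2072]) cube([1145, 193, 85]);


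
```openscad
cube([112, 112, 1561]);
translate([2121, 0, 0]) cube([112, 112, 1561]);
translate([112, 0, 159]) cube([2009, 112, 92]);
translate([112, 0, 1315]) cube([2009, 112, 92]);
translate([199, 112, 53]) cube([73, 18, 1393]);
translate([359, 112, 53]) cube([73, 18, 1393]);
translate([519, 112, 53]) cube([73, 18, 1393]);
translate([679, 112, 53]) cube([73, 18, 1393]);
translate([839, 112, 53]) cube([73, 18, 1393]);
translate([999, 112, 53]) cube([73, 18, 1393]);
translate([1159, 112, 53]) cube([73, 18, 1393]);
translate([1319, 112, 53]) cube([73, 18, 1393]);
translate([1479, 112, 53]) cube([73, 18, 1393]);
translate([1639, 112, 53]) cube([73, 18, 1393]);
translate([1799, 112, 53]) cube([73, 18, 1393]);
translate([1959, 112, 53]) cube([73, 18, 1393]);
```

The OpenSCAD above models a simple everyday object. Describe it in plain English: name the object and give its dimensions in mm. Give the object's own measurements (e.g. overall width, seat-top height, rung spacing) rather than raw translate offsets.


A fence section. Two 112×112 mm posts, 1561 mm tall, stand on the floor with a clear span of 2009 mm between their inner faces. Two horizontal rails of 112×92 mm section span the gap between the posts with their undersides at z = 159 mm and z = 1315 mm, flush with the posts' −y face. 12 pickets, each 73 mm wide, 18 mm thick and 1393 mm tall, are fixed to the +y face of the rails with their bottoms at z = 53 mm, spaced across the span with a 87 mm gap after the −x post and between neighbouring pickets, with 89 mm left before the +x post.


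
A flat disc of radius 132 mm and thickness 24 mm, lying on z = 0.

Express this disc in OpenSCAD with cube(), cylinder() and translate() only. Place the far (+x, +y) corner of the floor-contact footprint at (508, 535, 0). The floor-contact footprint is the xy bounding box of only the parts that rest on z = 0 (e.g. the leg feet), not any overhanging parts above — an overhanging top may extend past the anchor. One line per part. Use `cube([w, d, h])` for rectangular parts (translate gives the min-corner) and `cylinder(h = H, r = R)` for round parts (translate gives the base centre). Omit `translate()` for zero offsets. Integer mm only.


translate([376, 403, 0]) cylinder(h = 24, r = 132);


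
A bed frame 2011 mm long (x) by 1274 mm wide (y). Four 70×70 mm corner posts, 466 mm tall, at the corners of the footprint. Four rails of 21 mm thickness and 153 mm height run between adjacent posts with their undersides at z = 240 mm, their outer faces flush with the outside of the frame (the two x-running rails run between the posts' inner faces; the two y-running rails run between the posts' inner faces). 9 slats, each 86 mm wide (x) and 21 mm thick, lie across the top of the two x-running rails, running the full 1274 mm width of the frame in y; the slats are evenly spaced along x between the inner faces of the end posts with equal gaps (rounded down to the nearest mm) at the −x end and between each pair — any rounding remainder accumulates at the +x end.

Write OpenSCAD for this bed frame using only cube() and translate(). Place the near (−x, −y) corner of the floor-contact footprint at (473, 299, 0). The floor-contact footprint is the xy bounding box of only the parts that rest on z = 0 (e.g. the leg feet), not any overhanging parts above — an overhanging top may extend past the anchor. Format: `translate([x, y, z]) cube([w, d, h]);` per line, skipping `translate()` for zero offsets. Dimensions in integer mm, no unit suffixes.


translate([473, 299, 0]) cube([70, 70, 466]);
translate([473, 1503, 0]) cube([70, 70, 466]);
translate([2414, 299, 0]) cube([70, 70, 466]);
translate([2414, 1503, 0]) cube([70, 70, 466]);
translate([543, 299, 240]) cube([1871, 21, 153]);
translate([543, 1552, 240]) cube([1871, 21, 153]);
translate([473, 369, 240]) cube([21, 1134, 153]);
translate([2463, 369, 240]) cube([21, 1134, 153]);
translate([652, 299, 393]) cube([86, 1274, 21]);
translate([847, 299, 393]) cube([86, 1274, 21]);
translate([1042, 299, 393]) cube([86, 1274, 21]);
translate([1237, 299, 393]) cube([86, 1274, 21]);
translate([1432, 299, 393]) cube([86, 1274, 21]);
translate([1627, 299, 393]) cube([86, 1274, 21]);
translate([1822, 299, 393]) cube([86, 1274, 21]);
translate([2017, 299, 393]) cube([86, 1274, 21]);
translate([2212, 299, 393]) cube([86, 1274, 21]);


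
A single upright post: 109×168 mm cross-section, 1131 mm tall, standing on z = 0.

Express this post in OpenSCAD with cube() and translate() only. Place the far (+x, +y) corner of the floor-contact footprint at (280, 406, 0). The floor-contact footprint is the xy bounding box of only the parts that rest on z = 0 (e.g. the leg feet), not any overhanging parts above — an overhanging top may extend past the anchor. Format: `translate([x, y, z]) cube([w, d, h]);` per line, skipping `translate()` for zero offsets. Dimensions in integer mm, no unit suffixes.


translate([171, 238, 0]) cube([109, 168, 1131]);


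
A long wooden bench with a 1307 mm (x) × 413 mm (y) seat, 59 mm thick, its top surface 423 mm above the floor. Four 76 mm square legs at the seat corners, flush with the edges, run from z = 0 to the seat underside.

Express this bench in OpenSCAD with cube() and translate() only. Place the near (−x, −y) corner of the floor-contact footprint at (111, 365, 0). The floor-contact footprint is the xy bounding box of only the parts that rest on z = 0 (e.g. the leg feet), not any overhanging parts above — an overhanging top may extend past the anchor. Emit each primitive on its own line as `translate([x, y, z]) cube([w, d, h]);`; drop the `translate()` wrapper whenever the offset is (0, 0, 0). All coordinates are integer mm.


translate([111, 365, 364]) cube([1307, 413, 59]);
translate([111, 365, 0]) cube([76, 76, 364]);
translate([111, 702, 0]) cube([76, 76, 364]);
translate([1342, 365, 0]) cube([76, 76, 364]);
translate([1342, 702, 0]) cube([76, 76, 364]);


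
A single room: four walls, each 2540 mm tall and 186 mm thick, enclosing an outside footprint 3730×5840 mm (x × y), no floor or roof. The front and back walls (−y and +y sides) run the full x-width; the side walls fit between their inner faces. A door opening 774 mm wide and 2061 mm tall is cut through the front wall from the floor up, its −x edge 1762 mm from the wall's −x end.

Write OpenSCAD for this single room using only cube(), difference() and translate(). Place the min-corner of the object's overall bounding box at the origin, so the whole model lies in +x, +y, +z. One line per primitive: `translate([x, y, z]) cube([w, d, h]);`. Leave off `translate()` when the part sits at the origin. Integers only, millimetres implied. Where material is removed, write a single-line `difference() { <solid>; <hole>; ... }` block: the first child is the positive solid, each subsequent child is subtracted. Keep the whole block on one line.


difference() { cube([3730, 186, 2540]); translate([1762, 0, 0]) cube([774, 186, 2061]); }
translate([0, 5654, 0]) cube([3730, 186, 2540]);
translate([0, 186, 0]) cube([186, 5468, 2540]);
translate([3544, 186, 0]) cube([186, 5468, 2540]);


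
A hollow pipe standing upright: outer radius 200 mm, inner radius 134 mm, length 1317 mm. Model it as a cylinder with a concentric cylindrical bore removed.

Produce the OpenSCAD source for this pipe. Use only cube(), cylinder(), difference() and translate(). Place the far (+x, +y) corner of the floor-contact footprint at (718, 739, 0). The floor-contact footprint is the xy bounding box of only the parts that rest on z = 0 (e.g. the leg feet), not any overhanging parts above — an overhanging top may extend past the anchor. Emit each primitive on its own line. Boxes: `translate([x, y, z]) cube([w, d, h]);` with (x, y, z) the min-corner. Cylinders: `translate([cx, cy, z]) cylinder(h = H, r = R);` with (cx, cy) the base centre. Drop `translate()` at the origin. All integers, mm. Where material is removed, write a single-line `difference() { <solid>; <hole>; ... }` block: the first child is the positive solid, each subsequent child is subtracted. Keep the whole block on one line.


difference() { translate([518, 539, 0]) cylinder(h = 1317, r = 200); translate([518, 539, 0]) cylinder(h = 1317, r = 134); }


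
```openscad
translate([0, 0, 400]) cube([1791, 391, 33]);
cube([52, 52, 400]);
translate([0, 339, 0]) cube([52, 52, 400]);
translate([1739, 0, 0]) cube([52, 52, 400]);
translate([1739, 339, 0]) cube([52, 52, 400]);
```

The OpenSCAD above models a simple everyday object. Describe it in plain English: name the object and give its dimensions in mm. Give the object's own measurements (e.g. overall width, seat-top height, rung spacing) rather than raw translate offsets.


A long wooden bench with a 1791 mm (x) × 391 mm (y) seat, 33 mm thick, its top surface 433 mm above the floor. Four 52 mm square legs at the seat corners, flush with the edges, run from z = 0 to the seat underside.


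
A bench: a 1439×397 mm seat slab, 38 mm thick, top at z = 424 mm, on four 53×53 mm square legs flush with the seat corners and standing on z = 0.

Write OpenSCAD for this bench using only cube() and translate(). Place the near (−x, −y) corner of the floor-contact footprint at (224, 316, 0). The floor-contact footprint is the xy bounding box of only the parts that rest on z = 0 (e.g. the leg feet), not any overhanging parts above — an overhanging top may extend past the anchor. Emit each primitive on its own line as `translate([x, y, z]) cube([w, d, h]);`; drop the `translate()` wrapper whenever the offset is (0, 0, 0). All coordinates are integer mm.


translate([224, 316, 386]) cube([1439, 397, 38]);
translate([224, 316, 0]) cube([53, 53, 386]);
translate([224, 660, 0]) cube([53, 53, 386]);
translate([1610, 316, 0]) cube([53, 53, 386]);
translate([1610, 660, 0]) cube([53, 53, 386]);


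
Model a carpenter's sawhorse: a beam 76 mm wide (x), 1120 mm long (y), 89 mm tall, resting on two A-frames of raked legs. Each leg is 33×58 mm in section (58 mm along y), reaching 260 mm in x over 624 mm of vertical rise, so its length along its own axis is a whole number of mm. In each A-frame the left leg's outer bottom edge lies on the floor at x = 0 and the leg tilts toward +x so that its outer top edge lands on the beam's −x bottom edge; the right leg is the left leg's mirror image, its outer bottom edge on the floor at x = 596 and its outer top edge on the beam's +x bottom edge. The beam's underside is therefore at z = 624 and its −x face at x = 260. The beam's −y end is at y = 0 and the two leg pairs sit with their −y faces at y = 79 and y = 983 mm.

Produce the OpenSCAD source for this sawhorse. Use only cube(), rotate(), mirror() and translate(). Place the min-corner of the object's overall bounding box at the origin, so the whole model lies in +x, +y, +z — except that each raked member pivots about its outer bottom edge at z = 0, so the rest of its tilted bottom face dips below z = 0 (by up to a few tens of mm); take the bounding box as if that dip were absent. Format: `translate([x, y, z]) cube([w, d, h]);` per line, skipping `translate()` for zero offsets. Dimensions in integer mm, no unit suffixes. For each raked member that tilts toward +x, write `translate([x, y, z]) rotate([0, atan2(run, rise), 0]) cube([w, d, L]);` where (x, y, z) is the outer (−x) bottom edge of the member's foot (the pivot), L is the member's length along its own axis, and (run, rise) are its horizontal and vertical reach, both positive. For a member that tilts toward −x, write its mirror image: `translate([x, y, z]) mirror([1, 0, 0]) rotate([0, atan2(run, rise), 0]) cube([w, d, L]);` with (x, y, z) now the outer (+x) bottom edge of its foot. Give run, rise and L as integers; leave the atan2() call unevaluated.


translate([260, 0, 624]) cube([76, 1120, 89]);
translate([0, 79, 0]) rotate([0, atan2(260, 624), 0]) cube([33, 58, 676]);
translate([596, 79, 0]) mirror([1, 0, 0]) rotate([0, atan2(260, 624), 0]) cube([33, 58, 676]);
translate([0, 983, 0]) rotate([0, atan2(260, 624), 0]) cube([33, 58, 676]);
translate([596, 983, 0]) mirror([1, 0, 0]) rotate([0, atan2(260, 624), 0]) cube([33, 58, 676]);


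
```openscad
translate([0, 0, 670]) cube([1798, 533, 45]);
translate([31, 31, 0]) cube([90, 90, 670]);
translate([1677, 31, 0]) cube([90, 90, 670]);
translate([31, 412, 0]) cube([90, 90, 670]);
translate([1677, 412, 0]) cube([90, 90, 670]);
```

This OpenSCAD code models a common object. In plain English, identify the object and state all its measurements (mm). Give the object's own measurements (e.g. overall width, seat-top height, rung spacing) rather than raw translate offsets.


A rectangular dining table. The top is 1798×533×45 mm with its upper surface at z = 715 mm. It stands on four 90×90 mm square legs, each inset 31 mm from the nearest pair of top edges, running from the floor to the underside of the top.


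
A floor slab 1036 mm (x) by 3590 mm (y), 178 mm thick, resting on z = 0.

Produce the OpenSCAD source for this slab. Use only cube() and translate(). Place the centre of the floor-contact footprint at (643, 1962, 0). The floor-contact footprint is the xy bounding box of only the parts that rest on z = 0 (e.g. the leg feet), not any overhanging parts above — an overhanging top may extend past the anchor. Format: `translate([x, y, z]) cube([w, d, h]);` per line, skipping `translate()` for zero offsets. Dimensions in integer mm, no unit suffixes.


translate([125, 167, 0]) cube([1036, 3590, 178]);


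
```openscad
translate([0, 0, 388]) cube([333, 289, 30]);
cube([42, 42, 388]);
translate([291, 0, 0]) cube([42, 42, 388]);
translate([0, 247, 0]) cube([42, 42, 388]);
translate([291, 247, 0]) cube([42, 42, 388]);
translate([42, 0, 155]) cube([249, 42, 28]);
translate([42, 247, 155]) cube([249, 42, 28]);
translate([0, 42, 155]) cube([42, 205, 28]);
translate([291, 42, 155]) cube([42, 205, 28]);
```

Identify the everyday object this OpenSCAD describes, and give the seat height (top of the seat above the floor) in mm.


A stool. The seat height is 418 mm.

A 333×289×30 slab at z = 388 on four corner posts — a stool. The seat top is 388 + 30 = 418 mm.


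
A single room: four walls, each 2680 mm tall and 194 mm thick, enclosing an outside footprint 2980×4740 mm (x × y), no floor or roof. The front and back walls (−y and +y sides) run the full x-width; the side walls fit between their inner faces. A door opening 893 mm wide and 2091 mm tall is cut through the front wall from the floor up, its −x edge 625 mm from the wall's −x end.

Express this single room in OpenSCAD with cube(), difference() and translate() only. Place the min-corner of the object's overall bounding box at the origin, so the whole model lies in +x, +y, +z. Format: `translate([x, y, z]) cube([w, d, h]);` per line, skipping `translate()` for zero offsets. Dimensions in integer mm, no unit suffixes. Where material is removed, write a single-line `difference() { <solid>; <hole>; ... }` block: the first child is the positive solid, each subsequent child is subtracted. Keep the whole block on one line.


difference() { cube([2980, 194, 2680]); translate([625, 0, 0]) cube([893, 194, 2091]); }
translate([0, 4546, 0]) cube([2980, 194, 2680]);
translate([0, 194, 0]) cube([194, 4352, 2680]);
translate([2786, 194, 0]) cube([194, 4352, 2680]);


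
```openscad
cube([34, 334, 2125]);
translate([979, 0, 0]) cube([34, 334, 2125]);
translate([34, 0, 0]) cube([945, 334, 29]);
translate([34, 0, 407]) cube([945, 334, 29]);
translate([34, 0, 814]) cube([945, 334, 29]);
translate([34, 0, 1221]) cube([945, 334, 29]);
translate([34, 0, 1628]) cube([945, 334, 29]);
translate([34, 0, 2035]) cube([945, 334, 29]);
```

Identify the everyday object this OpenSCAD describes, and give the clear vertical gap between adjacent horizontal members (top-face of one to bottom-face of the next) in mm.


A bookshelf. The clear shelf gap is 378 mm.

Two tall side panels with 6 horizontal boards between them — a bookshelf. The first two shelf undersides are at z = 0 and z = 407; with shelf thickness 29, the clear gap is 407 − 0 − 29 = 378 mm.


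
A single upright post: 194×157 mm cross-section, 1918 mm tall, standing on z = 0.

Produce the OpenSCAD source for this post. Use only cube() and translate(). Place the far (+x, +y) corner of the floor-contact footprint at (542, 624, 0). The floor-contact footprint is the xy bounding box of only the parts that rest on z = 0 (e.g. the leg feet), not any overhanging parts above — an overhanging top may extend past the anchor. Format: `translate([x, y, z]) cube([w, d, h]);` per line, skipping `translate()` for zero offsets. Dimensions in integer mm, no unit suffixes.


translate([348, 467, 0]) cube([194, 157, 1918]);


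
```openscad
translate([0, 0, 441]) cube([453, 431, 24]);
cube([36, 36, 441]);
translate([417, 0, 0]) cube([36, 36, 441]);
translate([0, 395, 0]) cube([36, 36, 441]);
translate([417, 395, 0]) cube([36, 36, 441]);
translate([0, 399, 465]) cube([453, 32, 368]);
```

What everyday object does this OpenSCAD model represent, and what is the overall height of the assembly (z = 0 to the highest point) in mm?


A chair. The overall height is 833 mm.

A slab on four corner posts with a tall panel at the back — a chair. The seat slab sits at z = 441 with thickness 24, and the 368 mm backrest starts at the seat top, so the overall height is 441 + 24 + 368 = 833 mm.


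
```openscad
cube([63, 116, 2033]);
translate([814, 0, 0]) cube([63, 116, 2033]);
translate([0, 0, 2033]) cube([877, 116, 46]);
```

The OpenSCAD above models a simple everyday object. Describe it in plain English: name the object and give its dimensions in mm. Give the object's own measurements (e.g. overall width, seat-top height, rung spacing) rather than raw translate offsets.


A door frame. The clear opening is 751 mm wide and 2033 mm high. Two 63 mm wide jambs, 116 mm deep, stand either side of the opening from the floor to the top of the opening. A 46 mm thick head sits across the top of both jambs, spanning the full outside width of the frame.


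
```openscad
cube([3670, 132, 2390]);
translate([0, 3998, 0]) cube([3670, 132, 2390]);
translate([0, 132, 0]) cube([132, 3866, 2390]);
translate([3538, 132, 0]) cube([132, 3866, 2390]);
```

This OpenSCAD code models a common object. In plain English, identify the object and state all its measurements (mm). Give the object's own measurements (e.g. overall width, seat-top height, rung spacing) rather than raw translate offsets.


The wall frame of a small rectangular building: four walls, each 2390 mm tall and 132 mm thick, enclosing a footprint 3670 mm (x) by 4130 mm (y) outside-to-outside, with no floor or roof. The front and back walls (the −y and +y sides) span the full width; the two side walls fit between them.


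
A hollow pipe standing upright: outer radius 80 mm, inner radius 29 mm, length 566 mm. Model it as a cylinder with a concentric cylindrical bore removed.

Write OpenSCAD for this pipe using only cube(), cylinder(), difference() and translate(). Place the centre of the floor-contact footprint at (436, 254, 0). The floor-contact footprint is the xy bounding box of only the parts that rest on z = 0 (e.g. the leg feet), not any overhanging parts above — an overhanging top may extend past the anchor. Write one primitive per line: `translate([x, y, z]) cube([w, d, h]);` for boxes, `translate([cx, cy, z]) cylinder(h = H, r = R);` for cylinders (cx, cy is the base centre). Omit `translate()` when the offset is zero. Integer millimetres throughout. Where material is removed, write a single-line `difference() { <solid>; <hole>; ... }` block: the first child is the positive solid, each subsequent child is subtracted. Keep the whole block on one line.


difference() { translate([436, 254, 0]) cylinder(h = 566, r = 80); translate([436, 254, 0]) cylinder(h = 566, r = 29); }


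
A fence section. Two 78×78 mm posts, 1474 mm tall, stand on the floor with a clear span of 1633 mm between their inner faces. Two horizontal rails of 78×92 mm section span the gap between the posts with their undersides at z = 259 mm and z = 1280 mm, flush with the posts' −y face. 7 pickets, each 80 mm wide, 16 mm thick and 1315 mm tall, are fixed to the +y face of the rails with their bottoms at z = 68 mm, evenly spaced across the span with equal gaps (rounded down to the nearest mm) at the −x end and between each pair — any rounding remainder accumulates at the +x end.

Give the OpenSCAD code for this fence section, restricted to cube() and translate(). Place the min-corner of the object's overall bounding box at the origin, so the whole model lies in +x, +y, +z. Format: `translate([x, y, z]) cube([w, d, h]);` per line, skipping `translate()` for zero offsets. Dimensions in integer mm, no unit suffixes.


cube([78, 78, 1474]);
translate([1711, 0, 0]) cube([78, 78, 1474]);
translate([78, 0, 259]) cube([1633, 78, 92]);
translate([78, 0, 1280]) cube([1633, 78, 92]);
translate([212, 78, 68]) cube([80, 16, 1315]);
translate([426, 78, 68]) cube([80, 16, 1315]);
translate([640, 78, 68]) cube([80, 16, 1315]);
translate([854, 78, 68]) cube([80, 16, 1315]);
translate([1068, 78, 68]) cube([80, 16, 1315]);
translate([1282, 78, 68]) cube([80, 16, 1315]);
translate([1496, 78, 68]) cube([80, 16, 1315]);


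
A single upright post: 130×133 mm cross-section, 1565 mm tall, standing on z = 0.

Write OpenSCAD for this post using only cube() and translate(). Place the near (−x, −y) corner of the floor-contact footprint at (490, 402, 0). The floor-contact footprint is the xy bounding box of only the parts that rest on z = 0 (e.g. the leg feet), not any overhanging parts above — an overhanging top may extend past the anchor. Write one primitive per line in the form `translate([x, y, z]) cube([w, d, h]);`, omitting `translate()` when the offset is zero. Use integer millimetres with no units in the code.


translate([490, 402, 0]) cube([130, 133, 1565]);


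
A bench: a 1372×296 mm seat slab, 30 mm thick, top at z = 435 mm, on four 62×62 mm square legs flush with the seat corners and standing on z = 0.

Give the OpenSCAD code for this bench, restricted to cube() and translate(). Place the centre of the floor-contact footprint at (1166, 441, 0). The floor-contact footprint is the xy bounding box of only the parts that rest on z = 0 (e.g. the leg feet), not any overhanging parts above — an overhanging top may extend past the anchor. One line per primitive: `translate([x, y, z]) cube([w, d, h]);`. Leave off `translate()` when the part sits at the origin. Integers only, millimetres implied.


// leg_h = 435 − 30 = 405
translate([480, 293, 405]) cube([1372, 296, 30]);
translate([480, 293, 0]) cube([62, 62, 405]);
translate([480, 527, 0]) cube([62, 62, 405]);
translate([1790, 293, 0]) cube([62, 62, 405]);
translate([1790, 527, 0]) cube([62, 62, 405]);
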